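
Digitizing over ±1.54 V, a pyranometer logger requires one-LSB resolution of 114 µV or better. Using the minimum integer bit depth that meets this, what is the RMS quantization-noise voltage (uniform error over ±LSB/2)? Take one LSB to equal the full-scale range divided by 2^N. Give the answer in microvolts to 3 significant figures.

Range = 1.54 − (-1.54) = 3.08 V.
Need 2^N ≥ 3.08 V / 114 µV = 27020 → N_min = 15.
Step size = 3.08/32768 V = 93.994 µV.
σ_q = LSB/√12 = 93.994 µV/3.4641 = 27.1 µV.

27.1 µV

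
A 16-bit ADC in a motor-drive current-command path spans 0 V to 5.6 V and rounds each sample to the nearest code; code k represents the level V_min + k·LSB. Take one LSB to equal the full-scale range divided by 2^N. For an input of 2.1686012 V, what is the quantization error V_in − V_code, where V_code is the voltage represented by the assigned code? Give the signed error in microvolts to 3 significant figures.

V_FS = 5.6 V. LSB = 5.6 V / 2^16 ≈ 85.45 µV.
(V_in − V_min)/LSB = (2.1686012 − (0)) × 65536/5.6 = 25378.8300 → nearest code k = 25379.
V_code = V_min + k × range/2^16 = 0 + 25379 × 5.6/65536 = 2.1686157227 V.
Error = V_in − V_code = 2.1686012 − (2.1686157227) = −14.5 µV.

−14.5 µV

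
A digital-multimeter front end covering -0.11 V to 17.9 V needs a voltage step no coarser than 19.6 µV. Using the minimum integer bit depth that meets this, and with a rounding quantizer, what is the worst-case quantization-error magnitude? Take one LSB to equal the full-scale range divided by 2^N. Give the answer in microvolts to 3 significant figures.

The full-scale span is 17.9 − (-0.11) = 18.01 V.
Required number of levels: 18.01/19.6 µV = 918880; smallest N with 2^N ≥ that is 20.
LSB = 18.01 V ÷ 2^20 = 18.01/1048576 V = 17.176 µV.
Half an LSB is 8.59 µV.

8.59 µV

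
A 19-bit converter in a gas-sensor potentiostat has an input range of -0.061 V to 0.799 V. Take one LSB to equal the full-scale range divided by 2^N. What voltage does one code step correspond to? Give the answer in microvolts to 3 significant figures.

1.64 µV

Span: 0.799 V − (-0.061 V) = 0.86 V.
2^19 = 524288 levels.
Step size = 0.86/524288 V = 1.64 µV.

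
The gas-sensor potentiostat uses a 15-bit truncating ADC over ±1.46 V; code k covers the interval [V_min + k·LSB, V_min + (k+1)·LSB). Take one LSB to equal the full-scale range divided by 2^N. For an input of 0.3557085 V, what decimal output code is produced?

Full-scale range = 1.46 V − (-1.46 V) = 2.92 V. LSB = 2.92 V / 2^15 ≈ 89.11 µV.
V_in − V_min = 0.3557085 − (-1.46) = 1.8157085 V.
Divide by LSB: 1.8157085 × 32768/2.92 = 20375.7316.
Truncating gives code 20375.

20375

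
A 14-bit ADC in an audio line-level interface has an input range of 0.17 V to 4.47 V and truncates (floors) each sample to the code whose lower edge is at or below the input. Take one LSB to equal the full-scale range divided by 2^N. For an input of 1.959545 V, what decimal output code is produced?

The full-scale span is 4.47 − (0.17) = 4.3 V. LSB = 4.3 V / 2^14 ≈ 262.5 µV.
(V_in − V_min) × 2^14/range = (1.959545 − (0.17)) × 16384/4.3 = 6818.583.
Floor → code = 6818.

6818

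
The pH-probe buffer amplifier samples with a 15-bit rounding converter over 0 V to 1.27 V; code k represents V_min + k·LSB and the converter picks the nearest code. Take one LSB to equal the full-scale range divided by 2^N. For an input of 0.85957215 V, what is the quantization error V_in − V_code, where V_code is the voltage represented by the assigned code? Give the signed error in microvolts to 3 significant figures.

Range is 1.27 V. LSB = 1.27 V / 2^15 ≈ 38.76 µV.
(0.85957215 − (0)) / LSB = 0.85957215 × 32768/1.27 = 22178.3151. Nearest integer: k = 22178.
V_code = V_min + k × range/2^15 = 0 + 22178 × 1.27/32768 = 0.85955993652 V.
Error = V_in − V_code = 0.85957215 − (0.85955993652) = +12.2 µV.

+12.2 µV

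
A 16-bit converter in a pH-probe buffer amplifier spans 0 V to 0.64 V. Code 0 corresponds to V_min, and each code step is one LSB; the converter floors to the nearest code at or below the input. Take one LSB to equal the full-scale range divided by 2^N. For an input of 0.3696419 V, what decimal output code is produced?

37851

Full-scale range = 0.64 V. LSB = 0.64 V / 2^16 ≈ 9.766 µV.
V_in − V_min = 0.3696419 − (0) = 0.3696419 V.
Divide by LSB: 0.3696419 × 65536/0.64 = 37851.3306.
Truncating gives code 37851.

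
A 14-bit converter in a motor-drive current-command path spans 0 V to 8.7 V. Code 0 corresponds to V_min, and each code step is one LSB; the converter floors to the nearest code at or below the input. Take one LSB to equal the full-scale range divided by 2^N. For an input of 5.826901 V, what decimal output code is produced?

10973

Range is 8.7 V. LSB = 8.7 V / 2^14 ≈ 0.5310 mV.
code = ⌊(V_in − V_min)/LSB⌋ = ⌊(V_in − V_min) × 2^14 / range⌋
     = ⌊(5.826901 − (0)) × 16384 / 8.7⌋ = ⌊5.826901 × 16384/8.7⌋
     = ⌊10973.327⌋ = 10973.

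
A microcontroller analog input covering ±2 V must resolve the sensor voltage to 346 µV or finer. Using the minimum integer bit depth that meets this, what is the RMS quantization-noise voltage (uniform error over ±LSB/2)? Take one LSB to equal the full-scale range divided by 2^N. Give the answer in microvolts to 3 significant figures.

70.5 µV

Range = 2 − (-2) = 4 V.
Required number of levels: 4/346 µV = 11561; smallest N with 2^N ≥ that is 14.
LSB = 4 V / 2^14 = 244.14 µV.
V_rms = LSB/√12 = 70.5 µV.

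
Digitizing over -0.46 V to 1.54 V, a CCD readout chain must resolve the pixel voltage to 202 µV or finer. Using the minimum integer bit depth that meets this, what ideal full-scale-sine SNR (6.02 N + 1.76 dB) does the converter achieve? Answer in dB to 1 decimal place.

86.0 dB

Full-scale range = 1.54 V − (-0.46 V) = 2 V.
Required number of levels: 2/202 µV = 9901.0; smallest N with 2^N ≥ that is 14.
SNR = 6.02 × 14 + 1.76 = 86.04 dB.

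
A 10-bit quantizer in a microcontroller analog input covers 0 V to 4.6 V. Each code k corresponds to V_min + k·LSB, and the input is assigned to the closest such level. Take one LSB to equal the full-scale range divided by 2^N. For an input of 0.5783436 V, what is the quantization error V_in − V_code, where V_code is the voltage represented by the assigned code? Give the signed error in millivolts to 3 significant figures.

Span = 4.6 V. LSB = 4.6 V / 2^10 ≈ 4.492 mV.
(0.5783436 − (0)) / LSB = 0.5783436 × 1024/4.6 = 128.7443. Nearest integer: k = 129.
V_code = 0 + (129/1024) × 4.6 = 0.5794921875 V.
e = 0.5783436 − (0.5794921875) = −1.15 mV.

−1.15 mV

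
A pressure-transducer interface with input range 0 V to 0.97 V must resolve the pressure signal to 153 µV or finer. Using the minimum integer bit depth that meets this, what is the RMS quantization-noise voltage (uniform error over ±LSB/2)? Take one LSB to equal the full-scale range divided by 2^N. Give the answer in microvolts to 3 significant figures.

34.2 µV

Full-scale range = 0.97 V.
Levels needed ≥ 0.97/153 µV = 6340. 2^13 = 8192 suffices, so N_min = 13.
LSB = 0.97 V ÷ 2^13 = 0.97/8192 V = 118.41 µV.
RMS noise = LSB/√12 = 34.2 µV.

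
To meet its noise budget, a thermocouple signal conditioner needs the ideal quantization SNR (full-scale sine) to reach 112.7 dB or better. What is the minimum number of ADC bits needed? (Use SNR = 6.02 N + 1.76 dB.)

Solving 6.02 N ≥ 112.7 − 1.76: N ≥ 18.429. Round up → N = 19.

19 bits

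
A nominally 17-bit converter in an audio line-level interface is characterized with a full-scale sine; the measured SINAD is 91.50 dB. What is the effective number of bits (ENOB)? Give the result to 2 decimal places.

14.91 bits

ENOB = (SINAD − 1.76) / 6.02 = (91.50 − 1.76) / 6.02 = 89.74 / 6.02 = 14.9070.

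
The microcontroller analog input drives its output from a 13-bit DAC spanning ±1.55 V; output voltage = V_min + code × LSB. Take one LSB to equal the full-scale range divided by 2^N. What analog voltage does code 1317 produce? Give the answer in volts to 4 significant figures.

Full-scale range = 1.55 V − (-1.55 V) = 3.1 V. LSB = 3.1 V / 2^13.
V_out = V_min + code × LSB = -1.55 V + 1317 × 3.1 V / 8192
      = -1.55 + 0.498376 = -1.05162 V.

-1.052 V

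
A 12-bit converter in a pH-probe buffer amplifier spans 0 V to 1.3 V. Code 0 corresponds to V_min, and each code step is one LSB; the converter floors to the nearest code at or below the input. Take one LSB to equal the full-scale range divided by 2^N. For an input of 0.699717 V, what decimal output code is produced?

2204

Span = 1.3 V. LSB = 1.3 V / 2^12 ≈ 317.4 µV.
V_in − V_min = 0.699717 − (0) = 0.699717 V.
Divide by LSB: 0.699717 × 4096/1.3 = 2204.6468.
Truncating gives code 2204.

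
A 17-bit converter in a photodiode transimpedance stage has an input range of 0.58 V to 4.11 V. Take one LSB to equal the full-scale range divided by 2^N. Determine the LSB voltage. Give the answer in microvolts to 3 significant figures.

26.9 µV

Full-scale range = 4.11 V − (0.58 V) = 3.53 V.
Number of codes = 2^17 = 131072.
LSB = 3.53 V ÷ 2^17 = 3.53/131072 V = 26.9 µV.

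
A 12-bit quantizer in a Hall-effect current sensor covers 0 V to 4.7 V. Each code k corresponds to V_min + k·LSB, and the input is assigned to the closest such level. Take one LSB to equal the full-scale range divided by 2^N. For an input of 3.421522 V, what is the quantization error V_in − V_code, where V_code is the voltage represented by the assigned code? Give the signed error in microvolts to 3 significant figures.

−207 µV

Span = 4.7 V. LSB = 4.7 V / 2^12 ≈ 1.147 mV.
(V_in − V_min)/LSB = (3.421522 − (0)) × 4096/4.7 = 2981.8200 → nearest code k = 2982.
V_code = V_min + k × range/2^12 = 0 + 2982 × 4.7/4096 = 3.421728516 V.
Error = V_in − V_code = 3.421522 − (3.421728516) = −207 µV.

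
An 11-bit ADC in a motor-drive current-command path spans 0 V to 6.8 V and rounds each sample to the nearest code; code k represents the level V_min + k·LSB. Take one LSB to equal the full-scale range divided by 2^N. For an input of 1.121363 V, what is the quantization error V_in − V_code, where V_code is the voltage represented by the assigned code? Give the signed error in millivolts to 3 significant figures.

−0.903 mV

V_FS = 6.8 V. LSB = 6.8 V / 2^11 ≈ 3.320 mV.
Position in LSBs: (1.121363 − (0)) × 2048/6.8 = 337.7282; rounding gives k = 338.
Reconstructed level: 0 + 338 × 6.8/2048 V = 1.122265625 V.
V_in − V_code = 1.121363 − (1.122265625) = −0.903 mV.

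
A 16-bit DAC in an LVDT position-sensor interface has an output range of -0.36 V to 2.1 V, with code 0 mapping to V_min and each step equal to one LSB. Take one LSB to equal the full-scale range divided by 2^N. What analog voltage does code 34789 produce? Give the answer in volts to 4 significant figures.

Span: 2.1 V − (-0.36 V) = 2.46 V. LSB = 2.46 V / 2^16.
V_out = -0.36 + 34789 × (2.46/65536) V
      = -0.36 + 1.30586 = 0.945862 V.

0.9459 V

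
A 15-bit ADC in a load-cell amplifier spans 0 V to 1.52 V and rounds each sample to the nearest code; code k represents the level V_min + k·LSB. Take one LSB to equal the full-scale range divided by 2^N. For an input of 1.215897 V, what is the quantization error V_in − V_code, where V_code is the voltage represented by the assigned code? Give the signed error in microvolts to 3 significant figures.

+8.33 µV

Full-scale range = 1.52 V. LSB = 1.52 V / 2^15 ≈ 46.39 µV.
(1.215897 − (0)) / LSB = 1.215897 × 32768/1.52 = 26212.1795. Nearest integer: k = 26212.
Reconstructed level: 0 + 26212 × 1.52/32768 V = 1.2158886719 V.
V_in − V_code = 1.215897 − (1.2158886719) = +8.33 µV.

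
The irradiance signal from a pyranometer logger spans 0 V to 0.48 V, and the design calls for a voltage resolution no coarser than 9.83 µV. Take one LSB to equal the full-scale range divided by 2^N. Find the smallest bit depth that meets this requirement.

16 bits

V_FS = 0.48 V.
Levels needed ≥ 0.48/9.83 µV = 48830. 2^16 = 65536 suffices, so N_min = 16.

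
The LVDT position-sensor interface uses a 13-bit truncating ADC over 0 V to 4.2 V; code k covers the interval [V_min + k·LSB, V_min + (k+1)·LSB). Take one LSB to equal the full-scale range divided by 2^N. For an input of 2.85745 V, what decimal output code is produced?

5573

Range is 4.2 V. LSB = 4.2 V / 2^13 ≈ 0.5127 mV.
V_in − V_min = 2.85745 − (0) = 2.85745 V.
Divide by LSB: 2.85745 × 8192/4.2 = 5573.3882.
Truncating gives code 5573.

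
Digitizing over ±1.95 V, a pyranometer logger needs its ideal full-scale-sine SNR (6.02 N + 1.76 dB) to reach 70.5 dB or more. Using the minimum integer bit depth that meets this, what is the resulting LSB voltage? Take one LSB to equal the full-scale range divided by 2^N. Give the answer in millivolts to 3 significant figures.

Span: 1.95 V − (-1.95 V) = 3.9 V.
N ≥ (70.5 − 1.76)/6.02 = 11.419 → N_min = 12.
LSB = 3.9 V / 2^12 = 0.952 mV.

0.952 mV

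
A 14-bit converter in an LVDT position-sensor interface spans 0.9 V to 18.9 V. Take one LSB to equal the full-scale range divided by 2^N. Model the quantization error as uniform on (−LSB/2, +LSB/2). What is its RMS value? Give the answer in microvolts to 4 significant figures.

The full-scale span is 18.9 − (0.9) = 18 V.
LSB = 18 V / 2^14 = 1.09863 mV.
For a uniform distribution on [−LSB/2, +LSB/2], V_rms = LSB/√12 = 1.09863 mV/3.4641 = 317.1 µV.

317.1 µV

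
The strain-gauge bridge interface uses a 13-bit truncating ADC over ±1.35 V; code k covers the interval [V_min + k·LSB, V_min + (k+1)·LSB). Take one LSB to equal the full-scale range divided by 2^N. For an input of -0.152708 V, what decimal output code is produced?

3632

Range = 1.35 − (-1.35) = 2.7 V. LSB = 2.7 V / 2^13 ≈ 329.6 µV.
code = ⌊(V_in − V_min)/LSB⌋ = ⌊(V_in − V_min) × 2^13 / range⌋
     = ⌊(-0.152708 − (-1.35)) × 8192 / 2.7⌋ = ⌊1.197292 × 8192/2.7⌋
     = ⌊3632.673⌋ = 3632.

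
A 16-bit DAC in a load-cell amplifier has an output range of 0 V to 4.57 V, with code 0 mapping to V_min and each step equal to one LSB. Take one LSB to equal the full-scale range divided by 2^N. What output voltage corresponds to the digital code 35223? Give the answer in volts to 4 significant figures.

2.456 V

Span = 4.57 V. LSB = 4.57 V / 2^16.
V_out = V_min + code × LSB = 0 V + 35223 × 4.57 V / 65536
      = 0 V + 2.45619 V = 2.45619 V.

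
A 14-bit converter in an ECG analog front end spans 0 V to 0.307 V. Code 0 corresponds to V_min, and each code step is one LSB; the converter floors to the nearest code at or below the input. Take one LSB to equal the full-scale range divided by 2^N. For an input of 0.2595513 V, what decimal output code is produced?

13851

V_FS = 0.307 V. LSB = 0.307 V / 2^14 ≈ 18.74 µV.
code = ⌊(V_in − V_min)/LSB⌋ = ⌊(V_in − V_min) × 2^14 / range⌋
     = ⌊(0.2595513 − (0)) × 16384 / 0.307⌋ = ⌊0.2595513 × 16384/0.307⌋
     = ⌊13851.754⌋ = 13851.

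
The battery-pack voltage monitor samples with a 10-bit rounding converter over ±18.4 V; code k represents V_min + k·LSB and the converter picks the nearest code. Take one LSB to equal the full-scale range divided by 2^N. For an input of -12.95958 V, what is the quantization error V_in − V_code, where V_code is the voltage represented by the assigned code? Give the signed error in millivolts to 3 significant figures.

Full-scale range = 18.4 V − (-18.4 V) = 36.8 V. LSB = 36.8 V / 2^10 ≈ 35.94 mV.
(V_in − V_min)/LSB = (-12.95958 − (-18.4)) × 1024/36.8 = 151.3856 → nearest code k = 151.
V_code = -18.4 + (151/1024) × 36.8 = -12.97343750 V.
Error = V_in − V_code = -12.95958 − (-12.97343750) = +13.9 mV.

+13.9 mV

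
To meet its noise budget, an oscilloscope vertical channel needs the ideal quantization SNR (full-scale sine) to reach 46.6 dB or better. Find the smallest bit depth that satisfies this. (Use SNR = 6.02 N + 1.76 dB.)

N ≥ (46.6 − 1.76)/6.02 = 7.449 → N_min = 8.

8 bits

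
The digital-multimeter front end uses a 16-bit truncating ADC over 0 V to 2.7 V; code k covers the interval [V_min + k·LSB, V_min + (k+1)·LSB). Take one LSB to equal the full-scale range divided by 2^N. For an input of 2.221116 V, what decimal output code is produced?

Full-scale range = 2.7 V. LSB = 2.7 V / 2^16 ≈ 41.20 µV.
V_in − V_min = 2.221116 − (0) = 2.221116 V.
Divide by LSB: 2.221116 × 65536/2.7 = 53912.2438.
Truncating gives code 53912.

53912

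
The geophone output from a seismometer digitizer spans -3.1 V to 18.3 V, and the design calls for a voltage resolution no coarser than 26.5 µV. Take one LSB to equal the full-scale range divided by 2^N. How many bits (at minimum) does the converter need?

20 bits

Span: 18.3 V − (-3.1 V) = 21.4 V.
Required number of levels: 21.4/26.5 µV = 807550; smallest N with 2^N ≥ that is 20.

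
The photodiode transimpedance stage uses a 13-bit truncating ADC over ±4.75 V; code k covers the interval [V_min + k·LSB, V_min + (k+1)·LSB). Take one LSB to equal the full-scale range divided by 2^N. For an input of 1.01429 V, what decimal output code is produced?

Span: 4.75 V − (-4.75 V) = 9.5 V. LSB = 9.5 V / 2^13 ≈ 1.160 mV.
V_in − V_min = 1.01429 − (-4.75) = 5.76429 V.
Divide by LSB: 5.76429 × 8192/9.5 = 4970.6383.
Truncating gives code 4970.

4970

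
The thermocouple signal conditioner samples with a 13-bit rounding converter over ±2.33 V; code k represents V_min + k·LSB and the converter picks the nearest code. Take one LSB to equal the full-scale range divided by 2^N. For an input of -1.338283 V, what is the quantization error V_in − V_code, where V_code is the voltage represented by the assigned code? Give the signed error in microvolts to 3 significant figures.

Full-scale range = 2.33 V − (-2.33 V) = 4.66 V. LSB = 4.66 V / 2^13 ≈ 0.5688 mV.
Position in LSBs: (-1.338283 − (-2.33)) × 8192/4.66 = 1743.3789; rounding gives k = 1743.
V_code = -2.33 + (1743/8192) × 4.66 = -1.338498535 V.
V_in − V_code = -1.338283 − (-1.338498535) = +216 µV.

+216 µV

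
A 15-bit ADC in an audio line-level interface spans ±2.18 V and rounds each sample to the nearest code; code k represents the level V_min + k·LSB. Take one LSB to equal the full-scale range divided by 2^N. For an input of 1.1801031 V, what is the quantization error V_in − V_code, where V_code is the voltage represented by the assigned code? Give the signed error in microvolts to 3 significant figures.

+23.8 µV

Full-scale range = 2.18 V − (-2.18 V) = 4.36 V. LSB = 4.36 V / 2^15 ≈ 133.1 µV.
Position in LSBs: (1.1801031 − (-2.18)) × 32768/4.36 = 25253.1785; rounding gives k = 25253.
Reconstructed level: -2.18 + 25253 × 4.36/32768 V = 1.1800793457 V.
e = 1.1801031 − (1.1800793457) = +23.8 µV.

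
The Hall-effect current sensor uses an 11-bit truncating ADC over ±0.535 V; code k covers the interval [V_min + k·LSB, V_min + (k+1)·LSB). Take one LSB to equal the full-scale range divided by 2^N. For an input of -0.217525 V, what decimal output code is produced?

607

Span: 0.535 V − (-0.535 V) = 1.07 V. LSB = 1.07 V / 2^11 ≈ 0.5225 mV.
(V_in − V_min) × 2^11/range = (-0.217525 − (-0.535)) × 2048/1.07 = 607.653.
Floor → code = 607.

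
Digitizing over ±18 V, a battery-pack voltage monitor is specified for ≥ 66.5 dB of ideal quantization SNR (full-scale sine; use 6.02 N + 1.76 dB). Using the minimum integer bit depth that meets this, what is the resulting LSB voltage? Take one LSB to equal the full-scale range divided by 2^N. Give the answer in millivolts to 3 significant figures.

17.6 mV

Span: 18 V − (-18 V) = 36 V.
N ≥ (66.5 − 1.76)/6.02 = 10.754 → N_min = 11.
LSB = 36 V ÷ 2^11 = 36/2048 V = 17.6 mV.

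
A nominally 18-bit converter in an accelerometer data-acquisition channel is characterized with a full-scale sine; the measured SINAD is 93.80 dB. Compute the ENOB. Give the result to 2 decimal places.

ENOB = (SINAD − 1.76) / 6.02 = (93.80 − 1.76) / 6.02 = 92.04 / 6.02 = 15.2890.

15.29 bits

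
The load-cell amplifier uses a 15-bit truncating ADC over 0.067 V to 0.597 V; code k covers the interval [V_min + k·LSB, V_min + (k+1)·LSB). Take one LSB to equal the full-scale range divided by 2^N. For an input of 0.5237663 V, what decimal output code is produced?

Span: 0.597 V − (0.067 V) = 0.53 V. LSB = 0.53 V / 2^15 ≈ 16.17 µV.
(V_in − V_min) × 2^15/range = (0.5237663 − (0.067)) × 32768/0.53 = 28240.223.
Floor → code = 28240.

28240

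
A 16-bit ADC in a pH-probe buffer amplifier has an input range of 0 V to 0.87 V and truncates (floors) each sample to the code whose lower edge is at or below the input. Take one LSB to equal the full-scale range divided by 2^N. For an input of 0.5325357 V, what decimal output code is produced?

40115

Range is 0.87 V. LSB = 0.87 V / 2^16 ≈ 13.28 µV.
V_in − V_min = 0.5325357 − (0) = 0.5325357 V.
Divide by LSB: 0.5325357 × 65536/0.87 = 40115.2410.
Truncating gives code 40115.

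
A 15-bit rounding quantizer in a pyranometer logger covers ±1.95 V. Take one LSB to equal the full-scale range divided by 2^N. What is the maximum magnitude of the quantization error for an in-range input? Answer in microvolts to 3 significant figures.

Range = 1.95 − (-1.95) = 3.9 V.
LSB = 3.9 V ÷ 2^15 = 3.9/32768 V = 119.02 µV.
A rounding quantizer has |error| ≤ LSB/2 = 59.5 µV.

59.5 µV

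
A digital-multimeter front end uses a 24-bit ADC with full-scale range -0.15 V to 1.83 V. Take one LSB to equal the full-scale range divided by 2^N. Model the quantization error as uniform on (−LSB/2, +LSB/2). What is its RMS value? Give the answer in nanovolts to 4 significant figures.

34.07 nV

Full-scale range = 1.83 V − (-0.15 V) = 1.98 V.
LSB = 1.98 V ÷ 2^24 = 1.98/16777216 V = 118.017 nV.
V_rms = LSB/√12 = 118.017 nV / √12 = 34.07 nV.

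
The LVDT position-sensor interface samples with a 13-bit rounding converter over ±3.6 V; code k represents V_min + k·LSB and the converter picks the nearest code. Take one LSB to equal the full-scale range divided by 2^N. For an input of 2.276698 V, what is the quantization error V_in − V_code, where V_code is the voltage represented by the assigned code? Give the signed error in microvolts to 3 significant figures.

Full-scale range = 3.6 V − (-3.6 V) = 7.2 V. LSB = 7.2 V / 2^13 ≈ 0.8789 mV.
(V_in − V_min)/LSB = (2.276698 − (-3.6)) × 8192/7.2 = 6686.3764 → nearest code k = 6686.
V_code = V_min + k × range/2^13 = -3.6 + 6686 × 7.2/8192 = 2.276367188 V.
V_in − V_code = 2.276698 − (2.276367188) = +331 µV.

+331 µV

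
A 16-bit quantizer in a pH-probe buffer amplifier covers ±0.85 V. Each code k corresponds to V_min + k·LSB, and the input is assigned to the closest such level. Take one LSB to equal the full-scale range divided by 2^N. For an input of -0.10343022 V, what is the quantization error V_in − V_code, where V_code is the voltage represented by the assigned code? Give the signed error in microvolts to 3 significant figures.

Range = 0.85 − (-0.85) = 1.7 V. LSB = 1.7 V / 2^16 ≈ 25.94 µV.
Position in LSBs: (-0.10343022 − (-0.85)) × 65536/1.7 = 28780.7042; rounding gives k = 28781.
V_code = -0.85 + (28781/65536) × 1.7 = -0.10342254639 V.
e = -0.10343022 − (-0.10342254639) = −7.67 µV.

−7.67 µV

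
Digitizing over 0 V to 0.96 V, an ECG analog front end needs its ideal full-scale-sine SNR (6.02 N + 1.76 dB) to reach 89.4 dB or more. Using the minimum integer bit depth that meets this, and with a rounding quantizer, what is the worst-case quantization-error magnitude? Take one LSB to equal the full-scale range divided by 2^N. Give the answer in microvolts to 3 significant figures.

14.6 µV

Range is 0.96 V.
Solving 6.02 N ≥ 89.4 − 1.76: N ≥ 14.558. Round up → N = 15.
LSB = 0.96 V ÷ 2^15 = 0.96/32768 V = 29.297 µV.
|e|_max = LSB/2 = 14.6 µV.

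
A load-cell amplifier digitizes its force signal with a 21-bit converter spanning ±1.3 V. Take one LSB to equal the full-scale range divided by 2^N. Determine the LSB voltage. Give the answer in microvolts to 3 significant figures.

Span: 1.3 V − (-1.3 V) = 2.6 V.
2^21 = 2097152 levels.
One LSB is 2.6 V / 2097152 = 1.24 µV.

1.24 µV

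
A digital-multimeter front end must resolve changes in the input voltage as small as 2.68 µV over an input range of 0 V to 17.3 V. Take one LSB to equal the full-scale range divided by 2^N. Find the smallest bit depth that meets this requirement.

23 bits

Full-scale range = 17.3 V.
Levels needed ≥ 17.3/2.68 µV = 6.455e6. 2^23 = 8388608 suffices, so N_min = 23.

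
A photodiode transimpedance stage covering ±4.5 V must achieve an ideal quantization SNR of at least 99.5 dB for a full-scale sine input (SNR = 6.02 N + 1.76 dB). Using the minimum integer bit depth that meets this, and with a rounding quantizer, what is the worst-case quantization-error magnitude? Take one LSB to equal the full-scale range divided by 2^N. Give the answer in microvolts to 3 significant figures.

Span: 4.5 V − (-4.5 V) = 9 V.
N ≥ (99.5 − 1.76)/6.02 = 16.236 → N_min = 17.
One LSB is 9 V / 131072 = 68.665 µV.
Half an LSB is 34.3 µV.

34.3 µV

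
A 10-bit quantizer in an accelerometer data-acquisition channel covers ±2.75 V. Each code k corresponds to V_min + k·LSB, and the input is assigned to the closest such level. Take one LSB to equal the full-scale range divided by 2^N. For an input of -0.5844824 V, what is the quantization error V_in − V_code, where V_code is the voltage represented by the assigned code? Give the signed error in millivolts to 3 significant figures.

+0.967 mV

The full-scale span is 2.75 − (-2.75) = 5.5 V. LSB = 5.5 V / 2^10 ≈ 5.371 mV.
(V_in − V_min)/LSB = (-0.5844824 − (-2.75)) × 1024/5.5 = 403.1800 → nearest code k = 403.
V_code = V_min + k × range/2^10 = -2.75 + 403 × 5.5/1024 = -0.5854492188 V.
V_in − V_code = -0.5844824 − (-0.5854492188) = +0.967 mV.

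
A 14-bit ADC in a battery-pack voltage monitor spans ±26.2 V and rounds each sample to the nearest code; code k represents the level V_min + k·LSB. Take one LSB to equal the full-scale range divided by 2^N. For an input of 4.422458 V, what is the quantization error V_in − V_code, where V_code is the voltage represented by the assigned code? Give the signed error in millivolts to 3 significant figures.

−0.711 mV

Full-scale range = 26.2 V − (-26.2 V) = 52.4 V. LSB = 52.4 V / 2^14 ≈ 3.198 mV.
(V_in − V_min)/LSB = (4.422458 − (-26.2)) × 16384/52.4 = 9574.7777 → nearest code k = 9575.
V_code = V_min + k × range/2^14 = -26.2 + 9575 × 52.4/16384 = 4.4231689453 V.
V_in − V_code = 4.422458 − (4.4231689453) = −0.711 mV.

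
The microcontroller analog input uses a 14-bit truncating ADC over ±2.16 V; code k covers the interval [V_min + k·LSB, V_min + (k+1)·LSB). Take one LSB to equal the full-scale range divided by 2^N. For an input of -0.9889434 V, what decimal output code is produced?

Range = 2.16 − (-2.16) = 4.32 V. LSB = 4.32 V / 2^14 ≈ 263.7 µV.
V_in − V_min = -0.9889434 − (-2.16) = 1.1710566 V.
Divide by LSB: 1.1710566 × 16384/4.32 = 4441.3406.
Truncating gives code 4441.

4441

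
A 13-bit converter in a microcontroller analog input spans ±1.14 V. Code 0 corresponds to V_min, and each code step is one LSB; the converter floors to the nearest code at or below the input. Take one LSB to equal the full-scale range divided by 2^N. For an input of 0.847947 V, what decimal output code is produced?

7142

The full-scale span is 1.14 − (-1.14) = 2.28 V. LSB = 2.28 V / 2^13 ≈ 278.3 µV.
(V_in − V_min) × 2^13/range = (0.847947 − (-1.14)) × 8192/2.28 = 7142.659.
Floor → code = 7142.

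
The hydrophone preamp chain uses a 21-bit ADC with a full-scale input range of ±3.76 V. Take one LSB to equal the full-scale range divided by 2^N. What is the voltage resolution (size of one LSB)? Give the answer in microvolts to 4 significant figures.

Range = 3.76 − (-3.76) = 7.52 V.
2^21 = 2097152 levels.
One LSB is 7.52 V / 2097152 = 3.586 µV.

3.586 µV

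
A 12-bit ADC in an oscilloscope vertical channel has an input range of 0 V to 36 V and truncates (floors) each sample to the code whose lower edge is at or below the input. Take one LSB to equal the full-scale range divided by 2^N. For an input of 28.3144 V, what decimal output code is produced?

3221

Range is 36 V. LSB = 36 V / 2^12 ≈ 8.789 mV.
(V_in − V_min) × 2^12/range = (28.3144 − (0)) × 4096/36 = 3221.550.
Floor → code = 3221.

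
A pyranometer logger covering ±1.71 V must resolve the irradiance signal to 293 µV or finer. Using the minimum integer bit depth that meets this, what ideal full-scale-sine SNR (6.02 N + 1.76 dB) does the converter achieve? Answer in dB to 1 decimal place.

86.0 dB

Full-scale range = 1.71 V − (-1.71 V) = 3.42 V.
3.42 V / 293 µV = 11670. Since 2^13 = 8192 and 2^14 = 16384, N = 14.
Ideal SNR at N = 14: 6.02·14 + 1.76 = 86.0 dB.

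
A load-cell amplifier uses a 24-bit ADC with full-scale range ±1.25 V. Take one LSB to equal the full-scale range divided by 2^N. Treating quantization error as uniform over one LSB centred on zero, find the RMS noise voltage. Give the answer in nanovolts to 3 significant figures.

Range = 1.25 − (-1.25) = 2.5 V.
LSB = 2.5 V / 2^24 = 149.01 nV.
RMS of a uniform error over width LSB is LSB/√12 = 43.0 nV.

43.0 nV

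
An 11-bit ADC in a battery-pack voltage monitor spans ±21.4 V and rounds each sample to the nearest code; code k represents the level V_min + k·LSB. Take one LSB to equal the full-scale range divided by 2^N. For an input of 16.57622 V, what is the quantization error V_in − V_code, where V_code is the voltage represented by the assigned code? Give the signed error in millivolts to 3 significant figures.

+3.76 mV

The full-scale span is 21.4 − (-21.4) = 42.8 V. LSB = 42.8 V / 2^11 ≈ 20.90 mV.
(V_in − V_min)/LSB = (16.57622 − (-21.4)) × 2048/42.8 = 1817.1799 → nearest code k = 1817.
V_code = -21.4 + (1817/2048) × 42.8 = 16.57246094 V.
Error = V_in − V_code = 16.57622 − (16.57246094) = +3.76 mV.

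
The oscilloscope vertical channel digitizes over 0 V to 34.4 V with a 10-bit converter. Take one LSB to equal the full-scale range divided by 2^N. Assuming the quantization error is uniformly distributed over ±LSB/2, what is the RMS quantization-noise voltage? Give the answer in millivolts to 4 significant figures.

Full-scale range = 34.4 V.
LSB = 34.4 V ÷ 2^10 = 34.4/1024 V = 33.5938 mV.
σ_q = LSB/√12 = 33.5938 mV/3.4641 = 9.698 mV.

9.698 mV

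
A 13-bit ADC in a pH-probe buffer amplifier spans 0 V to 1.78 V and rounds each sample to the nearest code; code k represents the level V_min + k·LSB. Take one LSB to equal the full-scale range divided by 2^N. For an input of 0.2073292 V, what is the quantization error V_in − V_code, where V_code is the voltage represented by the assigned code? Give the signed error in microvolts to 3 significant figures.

+39.2 µV

V_FS = 1.78 V. LSB = 1.78 V / 2^13 ≈ 217.3 µV.
Position in LSBs: (0.2073292 − (0)) × 8192/1.78 = 954.1802; rounding gives k = 954.
V_code = V_min + k × range/2^13 = 0 + 954 × 1.78/8192 = 0.2072900391 V.
Error = V_in − V_code = 0.2073292 − (0.2072900391) = +39.2 µV.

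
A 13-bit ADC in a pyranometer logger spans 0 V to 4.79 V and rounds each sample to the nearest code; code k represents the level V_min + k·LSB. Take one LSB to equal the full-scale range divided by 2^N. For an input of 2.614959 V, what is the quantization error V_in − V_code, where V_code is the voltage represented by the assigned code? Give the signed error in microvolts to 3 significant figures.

Full-scale range = 4.79 V. LSB = 4.79 V / 2^13 ≈ 0.5847 mV.
(2.614959 − (0)) / LSB = 2.614959 × 8192/4.79 = 4472.1804. Nearest integer: k = 4472.
V_code = 0 + (4472/8192) × 4.79 = 2.614853516 V.
Error = V_in − V_code = 2.614959 − (2.614853516) = +105 µV.

+105 µV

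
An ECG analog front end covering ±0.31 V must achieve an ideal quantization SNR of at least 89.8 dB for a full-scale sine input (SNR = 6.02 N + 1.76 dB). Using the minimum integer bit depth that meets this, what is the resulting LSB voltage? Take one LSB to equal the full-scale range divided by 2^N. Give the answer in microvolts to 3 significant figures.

18.9 µV

Range = 0.31 − (-0.31) = 0.62 V.
6.02 N + 1.76 ≥ 89.8 gives N ≥ 14.625, so the minimum integer is 15.
One LSB is 0.62 V / 32768 = 18.9 µV.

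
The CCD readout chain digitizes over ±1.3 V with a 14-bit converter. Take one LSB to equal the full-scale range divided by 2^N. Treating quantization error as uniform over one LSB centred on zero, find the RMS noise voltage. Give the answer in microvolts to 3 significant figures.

45.8 µV

Span: 1.3 V − (-1.3 V) = 2.6 V.
Step size = 2.6/16384 V = 158.69 µV.
RMS of a uniform error over width LSB is LSB/√12 = 45.8 µV.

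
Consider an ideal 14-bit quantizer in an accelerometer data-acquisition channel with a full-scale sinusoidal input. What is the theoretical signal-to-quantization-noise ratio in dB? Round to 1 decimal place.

86.0 dB

Ideal quantization SNR: 6.02 × 14 + 1.76 dB = 86.0 dB.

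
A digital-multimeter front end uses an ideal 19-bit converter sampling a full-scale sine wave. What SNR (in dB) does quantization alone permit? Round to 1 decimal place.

6.02(19) + 1.76 = 114.38 + 1.76 = 116.14 dB.

116.1 dB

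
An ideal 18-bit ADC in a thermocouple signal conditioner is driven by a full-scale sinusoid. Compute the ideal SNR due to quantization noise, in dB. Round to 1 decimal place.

110.1 dB

For an ideal N-bit converter with full-scale sine input, SNR = 6.02 N + 1.76 dB. SNR = 6.02 × 18 + 1.76 = 108.36 + 1.76 = 110.12 dB.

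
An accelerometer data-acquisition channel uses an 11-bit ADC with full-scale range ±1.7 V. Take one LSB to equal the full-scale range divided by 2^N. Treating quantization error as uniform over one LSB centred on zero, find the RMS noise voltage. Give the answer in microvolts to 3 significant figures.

479 µV

Full-scale range = 1.7 V − (-1.7 V) = 3.4 V.
LSB = 3.4 V / 2^11 = 1.6602 mV.
For a uniform distribution on [−LSB/2, +LSB/2], V_rms = LSB/√12 = 1.6602 mV/3.4641 = 479 µV.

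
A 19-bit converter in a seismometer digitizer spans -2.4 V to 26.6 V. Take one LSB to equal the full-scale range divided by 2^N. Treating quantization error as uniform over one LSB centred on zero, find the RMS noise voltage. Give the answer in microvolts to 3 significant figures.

Full-scale range = 26.6 V − (-2.4 V) = 29 V.
LSB = 29 V / 2^19 = 55.313 µV.
σ_q = LSB/√12 = 55.313 µV/3.4641 = 16.0 µV.

16.0 µV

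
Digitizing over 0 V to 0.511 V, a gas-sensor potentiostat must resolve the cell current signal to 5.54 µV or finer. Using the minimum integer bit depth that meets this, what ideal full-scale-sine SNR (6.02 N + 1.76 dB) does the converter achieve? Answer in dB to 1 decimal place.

104.1 dB

Range is 0.511 V.
Need 2^N ≥ 0.511 V / 5.54 µV = 92240 → N_min = 17.
SNR = 6.02 × 17 + 1.76 = 104.10 dB.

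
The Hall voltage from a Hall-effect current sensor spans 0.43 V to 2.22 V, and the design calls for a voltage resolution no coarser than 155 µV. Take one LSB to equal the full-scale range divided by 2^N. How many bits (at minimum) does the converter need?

Span: 2.22 V − (0.43 V) = 1.79 V.
Required number of levels: 1.79/155 µV = 11548; smallest N with 2^N ≥ that is 14.

14 bits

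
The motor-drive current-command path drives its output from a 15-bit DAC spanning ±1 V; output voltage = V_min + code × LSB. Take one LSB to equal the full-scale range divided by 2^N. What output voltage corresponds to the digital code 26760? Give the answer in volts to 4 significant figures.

0.6333 V

Span: 1 V − (-1 V) = 2 V. LSB = 2 V / 2^15.
V_out = V_min + code × LSB = -1 V + 26760 × 2 V / 32768
      = -1 V + 1.63330 V = 0.633301 V.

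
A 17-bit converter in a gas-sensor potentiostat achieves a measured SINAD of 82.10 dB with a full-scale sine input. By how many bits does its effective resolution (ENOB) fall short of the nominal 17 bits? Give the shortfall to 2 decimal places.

3.65 bits

Effective bits = (82.10 − 1.76)/6.02 = 13.3455.
Lost resolution: 17 − 13.3455 = 3.6545 bits.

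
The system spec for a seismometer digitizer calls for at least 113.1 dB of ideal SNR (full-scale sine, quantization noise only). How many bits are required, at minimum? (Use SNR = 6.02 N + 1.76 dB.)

19 bits

Solving 6.02 N ≥ 113.1 − 1.76: N ≥ 18.495. Round up → N = 19.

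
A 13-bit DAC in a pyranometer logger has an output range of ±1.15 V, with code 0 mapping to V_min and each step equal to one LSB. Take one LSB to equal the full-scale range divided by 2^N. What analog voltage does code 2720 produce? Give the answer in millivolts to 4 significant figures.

-386.3 mV

Span: 1.15 V − (-1.15 V) = 2.3 V. LSB = 2.3 V / 2^13.
V_out = -1.15 + 2720 × (2.3/8192) V
      = -1.15 + 0.763672 = -0.386328 V.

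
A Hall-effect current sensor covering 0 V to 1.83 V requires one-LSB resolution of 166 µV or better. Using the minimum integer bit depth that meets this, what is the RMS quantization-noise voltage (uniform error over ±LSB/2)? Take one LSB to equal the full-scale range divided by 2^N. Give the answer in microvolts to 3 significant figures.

32.2 µV

V_FS = 1.83 V.
Need 2^N ≥ 1.83 V / 166 µV = 11020 → N_min = 14.
LSB = 1.83 V ÷ 2^14 = 1.83/16384 V = 111.69 µV.
RMS noise = LSB/√12 = 32.2 µV.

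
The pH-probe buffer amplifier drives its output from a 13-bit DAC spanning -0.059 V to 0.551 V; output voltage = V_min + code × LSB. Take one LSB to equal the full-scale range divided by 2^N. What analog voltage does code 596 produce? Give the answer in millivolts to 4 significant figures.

-14.62 mV

The full-scale span is 0.551 − (-0.059) = 0.61 V. LSB = 0.61 V / 2^13.
Output = V_min + (596/8192) × range = -0.059 + 0.0727539 × 0.61 V
      = -0.059 V + 0.0443799 V = -0.0146201 V.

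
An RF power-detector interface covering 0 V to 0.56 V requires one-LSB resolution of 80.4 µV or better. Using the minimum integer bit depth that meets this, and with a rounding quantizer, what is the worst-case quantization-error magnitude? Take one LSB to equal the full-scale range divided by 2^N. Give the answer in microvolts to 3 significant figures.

34.2 µV

V_FS = 0.56 V.
Levels needed ≥ 0.56/80.4 µV = 6965. 2^13 = 8192 suffices, so N_min = 13.
LSB = 0.56 V ÷ 2^13 = 0.56/8192 V = 68.359 µV.
Half an LSB is 34.2 µV.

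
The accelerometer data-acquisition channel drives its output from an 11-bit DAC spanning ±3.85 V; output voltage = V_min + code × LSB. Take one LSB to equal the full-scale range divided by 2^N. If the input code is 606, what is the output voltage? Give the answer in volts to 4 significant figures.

Range = 3.85 − (-3.85) = 7.7 V. LSB = 7.7 V / 2^11.
V_out = -3.85 + 606 × (7.7/2048) V
      = -3.85 + 2.27842 = -1.57158 V.

-1.572 V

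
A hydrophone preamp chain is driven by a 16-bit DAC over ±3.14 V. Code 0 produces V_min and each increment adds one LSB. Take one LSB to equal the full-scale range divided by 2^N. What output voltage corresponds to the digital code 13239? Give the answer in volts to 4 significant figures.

-1.871 V

Full-scale range = 3.14 V − (-3.14 V) = 6.28 V. LSB = 6.28 V / 2^16.
Output = V_min + (13239/65536) × range = -3.14 + 0.202011 × 6.28 V
      = -3.14 + 1.26863 = -1.87137 V.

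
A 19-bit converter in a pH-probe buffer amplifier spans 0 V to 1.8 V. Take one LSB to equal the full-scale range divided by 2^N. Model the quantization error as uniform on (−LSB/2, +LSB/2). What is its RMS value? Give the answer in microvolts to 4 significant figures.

0.9911 µV

Full-scale range = 1.8 V.
Step size = 1.8/524288 V = 3.43323 µV.
RMS of a uniform error over width LSB is LSB/√12 = 0.9911 µV.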